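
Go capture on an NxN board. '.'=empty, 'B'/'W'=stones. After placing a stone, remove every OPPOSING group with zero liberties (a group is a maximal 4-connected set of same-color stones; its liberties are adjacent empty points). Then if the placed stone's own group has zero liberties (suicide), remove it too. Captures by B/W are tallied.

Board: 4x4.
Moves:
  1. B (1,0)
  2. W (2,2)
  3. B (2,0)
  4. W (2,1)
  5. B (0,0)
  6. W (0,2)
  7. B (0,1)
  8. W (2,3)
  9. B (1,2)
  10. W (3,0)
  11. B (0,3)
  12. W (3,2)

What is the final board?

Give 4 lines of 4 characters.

Move 1: B@(1,0) -> caps B=0 W=0
Move 2: W@(2,2) -> caps B=0 W=0
Move 3: B@(2,0) -> caps B=0 W=0
Move 4: W@(2,1) -> caps B=0 W=0
Move 5: B@(0,0) -> caps B=0 W=0
Move 6: W@(0,2) -> caps B=0 W=0
Move 7: B@(0,1) -> caps B=0 W=0
Move 8: W@(2,3) -> caps B=0 W=0
Move 9: B@(1,2) -> caps B=0 W=0
Move 10: W@(3,0) -> caps B=0 W=0
Move 11: B@(0,3) -> caps B=1 W=0
Move 12: W@(3,2) -> caps B=1 W=0

Answer: BB.B
B.B.
BWWW
W.W.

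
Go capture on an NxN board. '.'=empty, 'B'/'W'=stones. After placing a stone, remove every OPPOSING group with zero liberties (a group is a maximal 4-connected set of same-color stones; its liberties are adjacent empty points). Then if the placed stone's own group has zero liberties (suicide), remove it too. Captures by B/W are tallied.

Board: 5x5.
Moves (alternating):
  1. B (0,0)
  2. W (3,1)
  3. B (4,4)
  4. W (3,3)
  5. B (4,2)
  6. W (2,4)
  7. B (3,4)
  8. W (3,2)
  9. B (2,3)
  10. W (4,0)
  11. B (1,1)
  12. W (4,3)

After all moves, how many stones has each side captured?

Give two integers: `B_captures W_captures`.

Move 1: B@(0,0) -> caps B=0 W=0
Move 2: W@(3,1) -> caps B=0 W=0
Move 3: B@(4,4) -> caps B=0 W=0
Move 4: W@(3,3) -> caps B=0 W=0
Move 5: B@(4,2) -> caps B=0 W=0
Move 6: W@(2,4) -> caps B=0 W=0
Move 7: B@(3,4) -> caps B=0 W=0
Move 8: W@(3,2) -> caps B=0 W=0
Move 9: B@(2,3) -> caps B=0 W=0
Move 10: W@(4,0) -> caps B=0 W=0
Move 11: B@(1,1) -> caps B=0 W=0
Move 12: W@(4,3) -> caps B=0 W=2

Answer: 0 2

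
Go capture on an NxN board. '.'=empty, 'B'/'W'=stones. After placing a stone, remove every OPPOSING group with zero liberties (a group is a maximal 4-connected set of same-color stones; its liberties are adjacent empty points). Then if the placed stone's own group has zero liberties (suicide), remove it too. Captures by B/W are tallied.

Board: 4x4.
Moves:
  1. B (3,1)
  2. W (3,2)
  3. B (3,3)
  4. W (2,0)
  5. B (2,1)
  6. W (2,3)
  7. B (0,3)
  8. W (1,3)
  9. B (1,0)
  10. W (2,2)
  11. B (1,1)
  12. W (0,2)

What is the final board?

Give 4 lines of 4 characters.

Answer: ..W.
BB.W
WBWW
.BW.

Derivation:
Move 1: B@(3,1) -> caps B=0 W=0
Move 2: W@(3,2) -> caps B=0 W=0
Move 3: B@(3,3) -> caps B=0 W=0
Move 4: W@(2,0) -> caps B=0 W=0
Move 5: B@(2,1) -> caps B=0 W=0
Move 6: W@(2,3) -> caps B=0 W=1
Move 7: B@(0,3) -> caps B=0 W=1
Move 8: W@(1,3) -> caps B=0 W=1
Move 9: B@(1,0) -> caps B=0 W=1
Move 10: W@(2,2) -> caps B=0 W=1
Move 11: B@(1,1) -> caps B=0 W=1
Move 12: W@(0,2) -> caps B=0 W=2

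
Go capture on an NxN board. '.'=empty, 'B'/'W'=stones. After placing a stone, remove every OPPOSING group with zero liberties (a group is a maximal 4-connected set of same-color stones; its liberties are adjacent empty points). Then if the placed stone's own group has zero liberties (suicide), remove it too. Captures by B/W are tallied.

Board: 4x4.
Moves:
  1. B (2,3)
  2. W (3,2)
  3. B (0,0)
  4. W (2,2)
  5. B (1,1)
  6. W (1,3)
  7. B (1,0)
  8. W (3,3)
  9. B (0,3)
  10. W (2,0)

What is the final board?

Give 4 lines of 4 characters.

Move 1: B@(2,3) -> caps B=0 W=0
Move 2: W@(3,2) -> caps B=0 W=0
Move 3: B@(0,0) -> caps B=0 W=0
Move 4: W@(2,2) -> caps B=0 W=0
Move 5: B@(1,1) -> caps B=0 W=0
Move 6: W@(1,3) -> caps B=0 W=0
Move 7: B@(1,0) -> caps B=0 W=0
Move 8: W@(3,3) -> caps B=0 W=1
Move 9: B@(0,3) -> caps B=0 W=1
Move 10: W@(2,0) -> caps B=0 W=1

Answer: B..B
BB.W
W.W.
..WW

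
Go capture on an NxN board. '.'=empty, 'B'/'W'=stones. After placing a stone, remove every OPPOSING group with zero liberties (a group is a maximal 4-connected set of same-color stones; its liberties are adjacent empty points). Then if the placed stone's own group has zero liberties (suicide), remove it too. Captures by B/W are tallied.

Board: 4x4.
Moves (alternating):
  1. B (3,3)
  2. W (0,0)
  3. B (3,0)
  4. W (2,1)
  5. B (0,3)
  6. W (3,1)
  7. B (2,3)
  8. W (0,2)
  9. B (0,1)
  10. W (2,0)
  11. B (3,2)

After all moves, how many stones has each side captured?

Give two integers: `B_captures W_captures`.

Move 1: B@(3,3) -> caps B=0 W=0
Move 2: W@(0,0) -> caps B=0 W=0
Move 3: B@(3,0) -> caps B=0 W=0
Move 4: W@(2,1) -> caps B=0 W=0
Move 5: B@(0,3) -> caps B=0 W=0
Move 6: W@(3,1) -> caps B=0 W=0
Move 7: B@(2,3) -> caps B=0 W=0
Move 8: W@(0,2) -> caps B=0 W=0
Move 9: B@(0,1) -> caps B=0 W=0
Move 10: W@(2,0) -> caps B=0 W=1
Move 11: B@(3,2) -> caps B=0 W=1

Answer: 0 1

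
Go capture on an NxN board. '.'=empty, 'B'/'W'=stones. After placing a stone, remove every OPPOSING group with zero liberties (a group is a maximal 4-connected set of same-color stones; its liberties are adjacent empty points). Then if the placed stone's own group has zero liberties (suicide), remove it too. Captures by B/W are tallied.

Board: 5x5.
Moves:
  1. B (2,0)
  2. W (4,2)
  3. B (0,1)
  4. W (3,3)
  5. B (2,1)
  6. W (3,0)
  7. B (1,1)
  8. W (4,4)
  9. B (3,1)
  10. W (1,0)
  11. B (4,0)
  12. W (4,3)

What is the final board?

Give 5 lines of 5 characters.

Move 1: B@(2,0) -> caps B=0 W=0
Move 2: W@(4,2) -> caps B=0 W=0
Move 3: B@(0,1) -> caps B=0 W=0
Move 4: W@(3,3) -> caps B=0 W=0
Move 5: B@(2,1) -> caps B=0 W=0
Move 6: W@(3,0) -> caps B=0 W=0
Move 7: B@(1,1) -> caps B=0 W=0
Move 8: W@(4,4) -> caps B=0 W=0
Move 9: B@(3,1) -> caps B=0 W=0
Move 10: W@(1,0) -> caps B=0 W=0
Move 11: B@(4,0) -> caps B=1 W=0
Move 12: W@(4,3) -> caps B=1 W=0

Answer: .B...
WB...
BB...
.B.W.
B.WWW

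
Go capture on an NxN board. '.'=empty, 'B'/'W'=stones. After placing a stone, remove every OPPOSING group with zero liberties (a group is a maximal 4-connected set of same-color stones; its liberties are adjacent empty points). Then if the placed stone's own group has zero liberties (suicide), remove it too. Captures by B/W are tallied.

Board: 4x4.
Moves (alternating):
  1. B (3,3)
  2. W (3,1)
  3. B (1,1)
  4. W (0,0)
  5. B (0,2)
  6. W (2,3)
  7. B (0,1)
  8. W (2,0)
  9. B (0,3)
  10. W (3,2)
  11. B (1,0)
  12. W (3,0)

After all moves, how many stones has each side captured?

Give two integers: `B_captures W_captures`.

Answer: 1 1

Derivation:
Move 1: B@(3,3) -> caps B=0 W=0
Move 2: W@(3,1) -> caps B=0 W=0
Move 3: B@(1,1) -> caps B=0 W=0
Move 4: W@(0,0) -> caps B=0 W=0
Move 5: B@(0,2) -> caps B=0 W=0
Move 6: W@(2,3) -> caps B=0 W=0
Move 7: B@(0,1) -> caps B=0 W=0
Move 8: W@(2,0) -> caps B=0 W=0
Move 9: B@(0,3) -> caps B=0 W=0
Move 10: W@(3,2) -> caps B=0 W=1
Move 11: B@(1,0) -> caps B=1 W=1
Move 12: W@(3,0) -> caps B=1 W=1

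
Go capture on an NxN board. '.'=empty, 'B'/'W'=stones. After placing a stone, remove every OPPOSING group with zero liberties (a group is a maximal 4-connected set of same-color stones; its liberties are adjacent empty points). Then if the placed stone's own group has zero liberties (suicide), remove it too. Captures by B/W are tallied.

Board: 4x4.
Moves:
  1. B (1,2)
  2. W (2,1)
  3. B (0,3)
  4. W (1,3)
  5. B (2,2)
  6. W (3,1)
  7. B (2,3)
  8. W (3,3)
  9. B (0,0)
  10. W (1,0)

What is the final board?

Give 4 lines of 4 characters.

Answer: B..B
W.B.
.WBB
.W.W

Derivation:
Move 1: B@(1,2) -> caps B=0 W=0
Move 2: W@(2,1) -> caps B=0 W=0
Move 3: B@(0,3) -> caps B=0 W=0
Move 4: W@(1,3) -> caps B=0 W=0
Move 5: B@(2,2) -> caps B=0 W=0
Move 6: W@(3,1) -> caps B=0 W=0
Move 7: B@(2,3) -> caps B=1 W=0
Move 8: W@(3,3) -> caps B=1 W=0
Move 9: B@(0,0) -> caps B=1 W=0
Move 10: W@(1,0) -> caps B=1 W=0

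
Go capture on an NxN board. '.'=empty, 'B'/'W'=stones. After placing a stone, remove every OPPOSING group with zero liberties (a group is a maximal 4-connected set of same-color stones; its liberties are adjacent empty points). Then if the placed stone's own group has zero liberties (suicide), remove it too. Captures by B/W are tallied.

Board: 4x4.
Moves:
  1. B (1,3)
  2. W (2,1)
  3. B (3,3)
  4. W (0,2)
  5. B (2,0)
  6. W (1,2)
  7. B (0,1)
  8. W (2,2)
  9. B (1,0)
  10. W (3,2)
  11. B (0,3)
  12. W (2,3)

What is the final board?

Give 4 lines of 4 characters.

Answer: .BW.
B.W.
BWWW
..W.

Derivation:
Move 1: B@(1,3) -> caps B=0 W=0
Move 2: W@(2,1) -> caps B=0 W=0
Move 3: B@(3,3) -> caps B=0 W=0
Move 4: W@(0,2) -> caps B=0 W=0
Move 5: B@(2,0) -> caps B=0 W=0
Move 6: W@(1,2) -> caps B=0 W=0
Move 7: B@(0,1) -> caps B=0 W=0
Move 8: W@(2,2) -> caps B=0 W=0
Move 9: B@(1,0) -> caps B=0 W=0
Move 10: W@(3,2) -> caps B=0 W=0
Move 11: B@(0,3) -> caps B=0 W=0
Move 12: W@(2,3) -> caps B=0 W=3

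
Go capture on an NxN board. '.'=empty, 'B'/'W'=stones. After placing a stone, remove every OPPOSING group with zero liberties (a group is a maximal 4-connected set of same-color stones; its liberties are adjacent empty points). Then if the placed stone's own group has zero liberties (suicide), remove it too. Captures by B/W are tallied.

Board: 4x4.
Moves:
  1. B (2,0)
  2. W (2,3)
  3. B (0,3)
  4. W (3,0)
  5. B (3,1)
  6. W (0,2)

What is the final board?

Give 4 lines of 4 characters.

Move 1: B@(2,0) -> caps B=0 W=0
Move 2: W@(2,3) -> caps B=0 W=0
Move 3: B@(0,3) -> caps B=0 W=0
Move 4: W@(3,0) -> caps B=0 W=0
Move 5: B@(3,1) -> caps B=1 W=0
Move 6: W@(0,2) -> caps B=1 W=0

Answer: ..WB
....
B..W
.B..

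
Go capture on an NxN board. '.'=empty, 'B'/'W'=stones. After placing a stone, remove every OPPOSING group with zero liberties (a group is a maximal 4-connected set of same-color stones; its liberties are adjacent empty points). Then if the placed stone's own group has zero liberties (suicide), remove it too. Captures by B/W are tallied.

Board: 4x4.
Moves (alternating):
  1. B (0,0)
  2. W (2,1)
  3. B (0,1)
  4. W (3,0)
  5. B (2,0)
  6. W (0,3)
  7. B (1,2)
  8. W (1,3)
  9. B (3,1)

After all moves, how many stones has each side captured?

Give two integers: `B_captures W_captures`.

Move 1: B@(0,0) -> caps B=0 W=0
Move 2: W@(2,1) -> caps B=0 W=0
Move 3: B@(0,1) -> caps B=0 W=0
Move 4: W@(3,0) -> caps B=0 W=0
Move 5: B@(2,0) -> caps B=0 W=0
Move 6: W@(0,3) -> caps B=0 W=0
Move 7: B@(1,2) -> caps B=0 W=0
Move 8: W@(1,3) -> caps B=0 W=0
Move 9: B@(3,1) -> caps B=1 W=0

Answer: 1 0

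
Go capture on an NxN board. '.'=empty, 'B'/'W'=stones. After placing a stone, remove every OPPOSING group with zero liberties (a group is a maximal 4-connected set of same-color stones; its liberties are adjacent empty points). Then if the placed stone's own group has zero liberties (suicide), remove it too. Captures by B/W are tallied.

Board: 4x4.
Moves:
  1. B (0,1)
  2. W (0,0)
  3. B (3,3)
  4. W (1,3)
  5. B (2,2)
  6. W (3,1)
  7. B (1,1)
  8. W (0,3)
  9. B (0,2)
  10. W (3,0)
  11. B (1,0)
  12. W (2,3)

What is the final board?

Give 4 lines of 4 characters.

Move 1: B@(0,1) -> caps B=0 W=0
Move 2: W@(0,0) -> caps B=0 W=0
Move 3: B@(3,3) -> caps B=0 W=0
Move 4: W@(1,3) -> caps B=0 W=0
Move 5: B@(2,2) -> caps B=0 W=0
Move 6: W@(3,1) -> caps B=0 W=0
Move 7: B@(1,1) -> caps B=0 W=0
Move 8: W@(0,3) -> caps B=0 W=0
Move 9: B@(0,2) -> caps B=0 W=0
Move 10: W@(3,0) -> caps B=0 W=0
Move 11: B@(1,0) -> caps B=1 W=0
Move 12: W@(2,3) -> caps B=1 W=0

Answer: .BBW
BB.W
..BW
WW.B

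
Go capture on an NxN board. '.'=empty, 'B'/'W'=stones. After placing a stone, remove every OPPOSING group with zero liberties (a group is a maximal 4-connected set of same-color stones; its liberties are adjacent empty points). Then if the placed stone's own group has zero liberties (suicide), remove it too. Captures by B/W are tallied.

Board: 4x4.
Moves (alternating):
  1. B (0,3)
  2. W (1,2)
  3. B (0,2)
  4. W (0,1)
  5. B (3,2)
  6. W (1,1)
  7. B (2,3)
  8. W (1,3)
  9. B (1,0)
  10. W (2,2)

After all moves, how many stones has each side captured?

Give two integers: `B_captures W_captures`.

Move 1: B@(0,3) -> caps B=0 W=0
Move 2: W@(1,2) -> caps B=0 W=0
Move 3: B@(0,2) -> caps B=0 W=0
Move 4: W@(0,1) -> caps B=0 W=0
Move 5: B@(3,2) -> caps B=0 W=0
Move 6: W@(1,1) -> caps B=0 W=0
Move 7: B@(2,3) -> caps B=0 W=0
Move 8: W@(1,3) -> caps B=0 W=2
Move 9: B@(1,0) -> caps B=0 W=2
Move 10: W@(2,2) -> caps B=0 W=2

Answer: 0 2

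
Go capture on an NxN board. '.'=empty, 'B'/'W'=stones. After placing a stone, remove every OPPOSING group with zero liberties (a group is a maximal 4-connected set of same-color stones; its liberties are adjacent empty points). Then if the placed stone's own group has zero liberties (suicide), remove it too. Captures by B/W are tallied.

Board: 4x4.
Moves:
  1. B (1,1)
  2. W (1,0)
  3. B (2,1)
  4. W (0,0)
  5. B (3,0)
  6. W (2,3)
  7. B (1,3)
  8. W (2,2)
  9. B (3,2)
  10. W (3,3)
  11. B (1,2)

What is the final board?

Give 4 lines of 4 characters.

Answer: W...
WBBB
.B..
B.B.

Derivation:
Move 1: B@(1,1) -> caps B=0 W=0
Move 2: W@(1,0) -> caps B=0 W=0
Move 3: B@(2,1) -> caps B=0 W=0
Move 4: W@(0,0) -> caps B=0 W=0
Move 5: B@(3,0) -> caps B=0 W=0
Move 6: W@(2,3) -> caps B=0 W=0
Move 7: B@(1,3) -> caps B=0 W=0
Move 8: W@(2,2) -> caps B=0 W=0
Move 9: B@(3,2) -> caps B=0 W=0
Move 10: W@(3,3) -> caps B=0 W=0
Move 11: B@(1,2) -> caps B=3 W=0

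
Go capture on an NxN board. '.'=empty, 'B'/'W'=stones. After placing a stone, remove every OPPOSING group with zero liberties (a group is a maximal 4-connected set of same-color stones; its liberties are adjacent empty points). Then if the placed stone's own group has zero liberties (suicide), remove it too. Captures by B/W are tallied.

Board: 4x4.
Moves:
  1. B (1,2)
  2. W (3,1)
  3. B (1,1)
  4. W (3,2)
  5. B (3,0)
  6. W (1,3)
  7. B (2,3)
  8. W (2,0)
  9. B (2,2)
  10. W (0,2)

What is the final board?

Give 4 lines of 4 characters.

Answer: ..W.
.BBW
W.BB
.WW.

Derivation:
Move 1: B@(1,2) -> caps B=0 W=0
Move 2: W@(3,1) -> caps B=0 W=0
Move 3: B@(1,1) -> caps B=0 W=0
Move 4: W@(3,2) -> caps B=0 W=0
Move 5: B@(3,0) -> caps B=0 W=0
Move 6: W@(1,3) -> caps B=0 W=0
Move 7: B@(2,3) -> caps B=0 W=0
Move 8: W@(2,0) -> caps B=0 W=1
Move 9: B@(2,2) -> caps B=0 W=1
Move 10: W@(0,2) -> caps B=0 W=1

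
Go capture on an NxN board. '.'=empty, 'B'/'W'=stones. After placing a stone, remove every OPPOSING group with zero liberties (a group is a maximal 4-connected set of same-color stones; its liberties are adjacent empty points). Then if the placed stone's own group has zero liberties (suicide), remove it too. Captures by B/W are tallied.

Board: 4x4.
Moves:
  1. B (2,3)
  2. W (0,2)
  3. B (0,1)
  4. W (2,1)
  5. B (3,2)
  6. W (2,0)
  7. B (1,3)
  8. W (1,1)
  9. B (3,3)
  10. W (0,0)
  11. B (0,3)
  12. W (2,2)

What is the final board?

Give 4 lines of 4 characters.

Answer: W.WB
.W.B
WWWB
..BB

Derivation:
Move 1: B@(2,3) -> caps B=0 W=0
Move 2: W@(0,2) -> caps B=0 W=0
Move 3: B@(0,1) -> caps B=0 W=0
Move 4: W@(2,1) -> caps B=0 W=0
Move 5: B@(3,2) -> caps B=0 W=0
Move 6: W@(2,0) -> caps B=0 W=0
Move 7: B@(1,3) -> caps B=0 W=0
Move 8: W@(1,1) -> caps B=0 W=0
Move 9: B@(3,3) -> caps B=0 W=0
Move 10: W@(0,0) -> caps B=0 W=1
Move 11: B@(0,3) -> caps B=0 W=1
Move 12: W@(2,2) -> caps B=0 W=1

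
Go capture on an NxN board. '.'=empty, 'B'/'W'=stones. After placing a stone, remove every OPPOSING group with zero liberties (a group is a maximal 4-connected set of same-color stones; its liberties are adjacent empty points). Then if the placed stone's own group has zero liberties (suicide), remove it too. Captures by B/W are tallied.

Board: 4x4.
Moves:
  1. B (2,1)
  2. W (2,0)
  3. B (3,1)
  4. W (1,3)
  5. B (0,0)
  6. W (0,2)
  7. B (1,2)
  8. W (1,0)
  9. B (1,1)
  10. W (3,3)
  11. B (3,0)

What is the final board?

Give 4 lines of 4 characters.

Move 1: B@(2,1) -> caps B=0 W=0
Move 2: W@(2,0) -> caps B=0 W=0
Move 3: B@(3,1) -> caps B=0 W=0
Move 4: W@(1,3) -> caps B=0 W=0
Move 5: B@(0,0) -> caps B=0 W=0
Move 6: W@(0,2) -> caps B=0 W=0
Move 7: B@(1,2) -> caps B=0 W=0
Move 8: W@(1,0) -> caps B=0 W=0
Move 9: B@(1,1) -> caps B=0 W=0
Move 10: W@(3,3) -> caps B=0 W=0
Move 11: B@(3,0) -> caps B=2 W=0

Answer: B.W.
.BBW
.B..
BB.W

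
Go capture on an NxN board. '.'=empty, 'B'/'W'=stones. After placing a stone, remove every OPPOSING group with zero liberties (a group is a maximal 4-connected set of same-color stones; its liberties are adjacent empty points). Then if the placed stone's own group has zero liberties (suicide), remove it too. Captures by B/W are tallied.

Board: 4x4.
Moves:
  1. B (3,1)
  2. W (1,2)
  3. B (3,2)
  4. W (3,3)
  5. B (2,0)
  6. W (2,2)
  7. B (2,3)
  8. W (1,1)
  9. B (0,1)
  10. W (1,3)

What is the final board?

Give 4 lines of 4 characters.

Move 1: B@(3,1) -> caps B=0 W=0
Move 2: W@(1,2) -> caps B=0 W=0
Move 3: B@(3,2) -> caps B=0 W=0
Move 4: W@(3,3) -> caps B=0 W=0
Move 5: B@(2,0) -> caps B=0 W=0
Move 6: W@(2,2) -> caps B=0 W=0
Move 7: B@(2,3) -> caps B=1 W=0
Move 8: W@(1,1) -> caps B=1 W=0
Move 9: B@(0,1) -> caps B=1 W=0
Move 10: W@(1,3) -> caps B=1 W=0

Answer: .B..
.WWW
B.WB
.BB.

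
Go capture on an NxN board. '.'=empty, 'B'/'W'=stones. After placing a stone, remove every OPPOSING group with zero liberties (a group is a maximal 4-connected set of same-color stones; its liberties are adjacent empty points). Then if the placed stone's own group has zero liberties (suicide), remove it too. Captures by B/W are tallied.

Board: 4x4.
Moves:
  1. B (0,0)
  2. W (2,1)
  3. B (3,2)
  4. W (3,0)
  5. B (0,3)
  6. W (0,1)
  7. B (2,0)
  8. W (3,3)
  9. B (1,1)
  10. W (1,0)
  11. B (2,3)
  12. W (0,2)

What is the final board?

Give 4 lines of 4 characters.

Move 1: B@(0,0) -> caps B=0 W=0
Move 2: W@(2,1) -> caps B=0 W=0
Move 3: B@(3,2) -> caps B=0 W=0
Move 4: W@(3,0) -> caps B=0 W=0
Move 5: B@(0,3) -> caps B=0 W=0
Move 6: W@(0,1) -> caps B=0 W=0
Move 7: B@(2,0) -> caps B=0 W=0
Move 8: W@(3,3) -> caps B=0 W=0
Move 9: B@(1,1) -> caps B=0 W=0
Move 10: W@(1,0) -> caps B=0 W=2
Move 11: B@(2,3) -> caps B=1 W=2
Move 12: W@(0,2) -> caps B=1 W=2

Answer: .WWB
WB..
.W.B
W.B.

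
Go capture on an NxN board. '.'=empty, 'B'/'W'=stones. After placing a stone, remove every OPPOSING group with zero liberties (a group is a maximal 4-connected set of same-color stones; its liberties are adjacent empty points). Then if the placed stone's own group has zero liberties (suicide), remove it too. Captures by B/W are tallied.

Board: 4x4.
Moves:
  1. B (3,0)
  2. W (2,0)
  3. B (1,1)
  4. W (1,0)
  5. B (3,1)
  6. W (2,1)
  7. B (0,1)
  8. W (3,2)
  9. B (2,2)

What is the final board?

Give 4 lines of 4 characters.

Move 1: B@(3,0) -> caps B=0 W=0
Move 2: W@(2,0) -> caps B=0 W=0
Move 3: B@(1,1) -> caps B=0 W=0
Move 4: W@(1,0) -> caps B=0 W=0
Move 5: B@(3,1) -> caps B=0 W=0
Move 6: W@(2,1) -> caps B=0 W=0
Move 7: B@(0,1) -> caps B=0 W=0
Move 8: W@(3,2) -> caps B=0 W=2
Move 9: B@(2,2) -> caps B=0 W=2

Answer: .B..
WB..
WWB.
..W.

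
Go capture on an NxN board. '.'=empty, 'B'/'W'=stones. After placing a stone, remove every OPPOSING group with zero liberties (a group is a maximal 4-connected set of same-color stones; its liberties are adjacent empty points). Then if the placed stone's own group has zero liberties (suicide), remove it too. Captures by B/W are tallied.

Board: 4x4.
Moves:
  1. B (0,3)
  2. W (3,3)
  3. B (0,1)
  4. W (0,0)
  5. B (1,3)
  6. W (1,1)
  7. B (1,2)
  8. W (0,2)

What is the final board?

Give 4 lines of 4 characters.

Answer: W.WB
.WBB
....
...W

Derivation:
Move 1: B@(0,3) -> caps B=0 W=0
Move 2: W@(3,3) -> caps B=0 W=0
Move 3: B@(0,1) -> caps B=0 W=0
Move 4: W@(0,0) -> caps B=0 W=0
Move 5: B@(1,3) -> caps B=0 W=0
Move 6: W@(1,1) -> caps B=0 W=0
Move 7: B@(1,2) -> caps B=0 W=0
Move 8: W@(0,2) -> caps B=0 W=1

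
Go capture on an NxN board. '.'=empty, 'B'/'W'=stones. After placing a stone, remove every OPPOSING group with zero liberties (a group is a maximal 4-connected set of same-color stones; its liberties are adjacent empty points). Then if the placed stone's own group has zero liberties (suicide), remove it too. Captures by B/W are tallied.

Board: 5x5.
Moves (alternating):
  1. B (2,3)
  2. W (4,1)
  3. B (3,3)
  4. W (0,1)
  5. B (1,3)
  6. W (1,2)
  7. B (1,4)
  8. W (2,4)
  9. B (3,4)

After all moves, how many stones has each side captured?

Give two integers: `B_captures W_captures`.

Move 1: B@(2,3) -> caps B=0 W=0
Move 2: W@(4,1) -> caps B=0 W=0
Move 3: B@(3,3) -> caps B=0 W=0
Move 4: W@(0,1) -> caps B=0 W=0
Move 5: B@(1,3) -> caps B=0 W=0
Move 6: W@(1,2) -> caps B=0 W=0
Move 7: B@(1,4) -> caps B=0 W=0
Move 8: W@(2,4) -> caps B=0 W=0
Move 9: B@(3,4) -> caps B=1 W=0

Answer: 1 0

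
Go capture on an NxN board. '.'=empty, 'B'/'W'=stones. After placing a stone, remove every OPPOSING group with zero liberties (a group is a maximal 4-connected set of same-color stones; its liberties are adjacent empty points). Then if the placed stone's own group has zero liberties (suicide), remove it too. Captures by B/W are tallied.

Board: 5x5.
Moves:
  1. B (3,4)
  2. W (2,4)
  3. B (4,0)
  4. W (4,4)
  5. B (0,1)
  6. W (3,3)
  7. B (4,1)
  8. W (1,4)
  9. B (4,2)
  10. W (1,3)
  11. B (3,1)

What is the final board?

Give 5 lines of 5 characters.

Move 1: B@(3,4) -> caps B=0 W=0
Move 2: W@(2,4) -> caps B=0 W=0
Move 3: B@(4,0) -> caps B=0 W=0
Move 4: W@(4,4) -> caps B=0 W=0
Move 5: B@(0,1) -> caps B=0 W=0
Move 6: W@(3,3) -> caps B=0 W=1
Move 7: B@(4,1) -> caps B=0 W=1
Move 8: W@(1,4) -> caps B=0 W=1
Move 9: B@(4,2) -> caps B=0 W=1
Move 10: W@(1,3) -> caps B=0 W=1
Move 11: B@(3,1) -> caps B=0 W=1

Answer: .B...
...WW
....W
.B.W.
BBB.W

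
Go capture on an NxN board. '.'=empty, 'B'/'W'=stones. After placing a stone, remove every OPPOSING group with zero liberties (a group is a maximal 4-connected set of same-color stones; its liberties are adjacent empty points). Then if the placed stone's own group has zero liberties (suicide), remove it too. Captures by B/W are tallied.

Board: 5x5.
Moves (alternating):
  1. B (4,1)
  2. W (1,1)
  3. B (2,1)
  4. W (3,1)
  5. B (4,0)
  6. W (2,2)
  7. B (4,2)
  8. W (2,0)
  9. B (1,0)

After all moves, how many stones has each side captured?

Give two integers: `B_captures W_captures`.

Answer: 0 1

Derivation:
Move 1: B@(4,1) -> caps B=0 W=0
Move 2: W@(1,1) -> caps B=0 W=0
Move 3: B@(2,1) -> caps B=0 W=0
Move 4: W@(3,1) -> caps B=0 W=0
Move 5: B@(4,0) -> caps B=0 W=0
Move 6: W@(2,2) -> caps B=0 W=0
Move 7: B@(4,2) -> caps B=0 W=0
Move 8: W@(2,0) -> caps B=0 W=1
Move 9: B@(1,0) -> caps B=0 W=1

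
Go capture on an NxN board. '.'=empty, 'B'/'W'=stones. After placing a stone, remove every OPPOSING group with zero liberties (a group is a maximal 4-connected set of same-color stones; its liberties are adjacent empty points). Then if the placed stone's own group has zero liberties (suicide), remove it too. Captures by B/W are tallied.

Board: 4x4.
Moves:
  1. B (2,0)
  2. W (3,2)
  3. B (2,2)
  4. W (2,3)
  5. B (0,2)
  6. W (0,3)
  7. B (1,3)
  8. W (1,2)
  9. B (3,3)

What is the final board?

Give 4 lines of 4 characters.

Answer: ..B.
..WB
B.B.
..WB

Derivation:
Move 1: B@(2,0) -> caps B=0 W=0
Move 2: W@(3,2) -> caps B=0 W=0
Move 3: B@(2,2) -> caps B=0 W=0
Move 4: W@(2,3) -> caps B=0 W=0
Move 5: B@(0,2) -> caps B=0 W=0
Move 6: W@(0,3) -> caps B=0 W=0
Move 7: B@(1,3) -> caps B=1 W=0
Move 8: W@(1,2) -> caps B=1 W=0
Move 9: B@(3,3) -> caps B=2 W=0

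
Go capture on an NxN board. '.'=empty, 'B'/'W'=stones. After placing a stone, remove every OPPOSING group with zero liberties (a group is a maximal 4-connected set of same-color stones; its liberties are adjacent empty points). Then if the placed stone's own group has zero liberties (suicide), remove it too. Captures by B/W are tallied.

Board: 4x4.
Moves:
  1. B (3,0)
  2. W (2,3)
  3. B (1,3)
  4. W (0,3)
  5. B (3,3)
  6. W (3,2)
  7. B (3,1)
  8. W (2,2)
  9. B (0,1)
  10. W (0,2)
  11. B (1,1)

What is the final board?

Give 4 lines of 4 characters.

Answer: .BWW
.B.B
..WW
BBW.

Derivation:
Move 1: B@(3,0) -> caps B=0 W=0
Move 2: W@(2,3) -> caps B=0 W=0
Move 3: B@(1,3) -> caps B=0 W=0
Move 4: W@(0,3) -> caps B=0 W=0
Move 5: B@(3,3) -> caps B=0 W=0
Move 6: W@(3,2) -> caps B=0 W=1
Move 7: B@(3,1) -> caps B=0 W=1
Move 8: W@(2,2) -> caps B=0 W=1
Move 9: B@(0,1) -> caps B=0 W=1
Move 10: W@(0,2) -> caps B=0 W=1
Move 11: B@(1,1) -> caps B=0 W=1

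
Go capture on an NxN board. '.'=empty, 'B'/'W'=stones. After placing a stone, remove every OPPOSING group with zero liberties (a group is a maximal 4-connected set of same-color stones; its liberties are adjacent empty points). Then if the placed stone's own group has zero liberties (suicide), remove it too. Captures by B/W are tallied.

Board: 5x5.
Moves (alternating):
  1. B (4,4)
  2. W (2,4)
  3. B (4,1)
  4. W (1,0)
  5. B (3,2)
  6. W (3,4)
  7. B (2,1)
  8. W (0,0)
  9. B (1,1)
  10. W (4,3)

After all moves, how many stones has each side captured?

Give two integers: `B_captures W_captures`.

Move 1: B@(4,4) -> caps B=0 W=0
Move 2: W@(2,4) -> caps B=0 W=0
Move 3: B@(4,1) -> caps B=0 W=0
Move 4: W@(1,0) -> caps B=0 W=0
Move 5: B@(3,2) -> caps B=0 W=0
Move 6: W@(3,4) -> caps B=0 W=0
Move 7: B@(2,1) -> caps B=0 W=0
Move 8: W@(0,0) -> caps B=0 W=0
Move 9: B@(1,1) -> caps B=0 W=0
Move 10: W@(4,3) -> caps B=0 W=1

Answer: 0 1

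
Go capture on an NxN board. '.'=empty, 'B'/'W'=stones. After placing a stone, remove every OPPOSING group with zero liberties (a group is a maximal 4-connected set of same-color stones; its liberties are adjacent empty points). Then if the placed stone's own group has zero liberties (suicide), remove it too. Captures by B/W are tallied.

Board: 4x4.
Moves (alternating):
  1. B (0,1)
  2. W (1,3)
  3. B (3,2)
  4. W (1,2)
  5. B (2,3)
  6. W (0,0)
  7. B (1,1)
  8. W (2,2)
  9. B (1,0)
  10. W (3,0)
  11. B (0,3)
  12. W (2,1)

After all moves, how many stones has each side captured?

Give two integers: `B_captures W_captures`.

Move 1: B@(0,1) -> caps B=0 W=0
Move 2: W@(1,3) -> caps B=0 W=0
Move 3: B@(3,2) -> caps B=0 W=0
Move 4: W@(1,2) -> caps B=0 W=0
Move 5: B@(2,3) -> caps B=0 W=0
Move 6: W@(0,0) -> caps B=0 W=0
Move 7: B@(1,1) -> caps B=0 W=0
Move 8: W@(2,2) -> caps B=0 W=0
Move 9: B@(1,0) -> caps B=1 W=0
Move 10: W@(3,0) -> caps B=1 W=0
Move 11: B@(0,3) -> caps B=1 W=0
Move 12: W@(2,1) -> caps B=1 W=0

Answer: 1 0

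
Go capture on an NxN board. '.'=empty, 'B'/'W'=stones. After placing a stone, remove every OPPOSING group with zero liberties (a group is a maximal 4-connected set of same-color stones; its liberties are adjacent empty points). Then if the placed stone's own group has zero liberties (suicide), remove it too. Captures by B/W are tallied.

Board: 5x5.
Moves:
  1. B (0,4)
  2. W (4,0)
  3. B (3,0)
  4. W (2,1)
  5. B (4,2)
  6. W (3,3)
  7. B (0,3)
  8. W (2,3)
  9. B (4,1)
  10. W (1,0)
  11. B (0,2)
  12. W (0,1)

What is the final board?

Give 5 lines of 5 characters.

Move 1: B@(0,4) -> caps B=0 W=0
Move 2: W@(4,0) -> caps B=0 W=0
Move 3: B@(3,0) -> caps B=0 W=0
Move 4: W@(2,1) -> caps B=0 W=0
Move 5: B@(4,2) -> caps B=0 W=0
Move 6: W@(3,3) -> caps B=0 W=0
Move 7: B@(0,3) -> caps B=0 W=0
Move 8: W@(2,3) -> caps B=0 W=0
Move 9: B@(4,1) -> caps B=1 W=0
Move 10: W@(1,0) -> caps B=1 W=0
Move 11: B@(0,2) -> caps B=1 W=0
Move 12: W@(0,1) -> caps B=1 W=0

Answer: .WBBB
W....
.W.W.
B..W.
.BB..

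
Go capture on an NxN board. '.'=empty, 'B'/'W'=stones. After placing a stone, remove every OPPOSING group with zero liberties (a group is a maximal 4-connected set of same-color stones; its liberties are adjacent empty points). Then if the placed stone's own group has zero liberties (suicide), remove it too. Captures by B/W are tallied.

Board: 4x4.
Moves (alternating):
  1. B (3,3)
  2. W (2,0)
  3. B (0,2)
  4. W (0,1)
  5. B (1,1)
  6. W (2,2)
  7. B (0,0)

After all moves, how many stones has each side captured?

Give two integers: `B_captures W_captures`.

Answer: 1 0

Derivation:
Move 1: B@(3,3) -> caps B=0 W=0
Move 2: W@(2,0) -> caps B=0 W=0
Move 3: B@(0,2) -> caps B=0 W=0
Move 4: W@(0,1) -> caps B=0 W=0
Move 5: B@(1,1) -> caps B=0 W=0
Move 6: W@(2,2) -> caps B=0 W=0
Move 7: B@(0,0) -> caps B=1 W=0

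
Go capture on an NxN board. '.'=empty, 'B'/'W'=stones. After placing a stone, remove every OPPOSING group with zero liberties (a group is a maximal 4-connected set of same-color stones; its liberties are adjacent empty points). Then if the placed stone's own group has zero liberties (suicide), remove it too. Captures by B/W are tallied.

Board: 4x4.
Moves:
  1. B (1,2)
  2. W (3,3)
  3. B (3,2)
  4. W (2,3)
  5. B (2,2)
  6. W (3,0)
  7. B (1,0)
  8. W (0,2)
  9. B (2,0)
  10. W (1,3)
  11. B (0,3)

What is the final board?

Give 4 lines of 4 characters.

Answer: ..WB
B.B.
B.B.
W.B.

Derivation:
Move 1: B@(1,2) -> caps B=0 W=0
Move 2: W@(3,3) -> caps B=0 W=0
Move 3: B@(3,2) -> caps B=0 W=0
Move 4: W@(2,3) -> caps B=0 W=0
Move 5: B@(2,2) -> caps B=0 W=0
Move 6: W@(3,0) -> caps B=0 W=0
Move 7: B@(1,0) -> caps B=0 W=0
Move 8: W@(0,2) -> caps B=0 W=0
Move 9: B@(2,0) -> caps B=0 W=0
Move 10: W@(1,3) -> caps B=0 W=0
Move 11: B@(0,3) -> caps B=3 W=0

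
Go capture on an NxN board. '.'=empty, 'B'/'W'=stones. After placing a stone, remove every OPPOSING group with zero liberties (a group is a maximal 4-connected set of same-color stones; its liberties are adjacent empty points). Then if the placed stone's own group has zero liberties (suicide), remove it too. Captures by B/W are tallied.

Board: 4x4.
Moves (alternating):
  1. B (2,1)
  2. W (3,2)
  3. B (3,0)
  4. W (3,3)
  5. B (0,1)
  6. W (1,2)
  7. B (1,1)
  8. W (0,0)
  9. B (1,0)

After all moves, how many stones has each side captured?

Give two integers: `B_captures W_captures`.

Answer: 1 0

Derivation:
Move 1: B@(2,1) -> caps B=0 W=0
Move 2: W@(3,2) -> caps B=0 W=0
Move 3: B@(3,0) -> caps B=0 W=0
Move 4: W@(3,3) -> caps B=0 W=0
Move 5: B@(0,1) -> caps B=0 W=0
Move 6: W@(1,2) -> caps B=0 W=0
Move 7: B@(1,1) -> caps B=0 W=0
Move 8: W@(0,0) -> caps B=0 W=0
Move 9: B@(1,0) -> caps B=1 W=0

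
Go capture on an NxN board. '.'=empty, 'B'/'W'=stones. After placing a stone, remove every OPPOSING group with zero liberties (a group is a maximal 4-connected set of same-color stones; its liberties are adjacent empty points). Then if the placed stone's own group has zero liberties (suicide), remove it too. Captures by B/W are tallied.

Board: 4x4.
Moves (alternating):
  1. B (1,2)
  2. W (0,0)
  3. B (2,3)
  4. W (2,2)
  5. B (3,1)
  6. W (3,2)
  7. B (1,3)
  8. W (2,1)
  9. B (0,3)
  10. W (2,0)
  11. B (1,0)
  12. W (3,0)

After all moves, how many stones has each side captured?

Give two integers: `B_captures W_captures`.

Move 1: B@(1,2) -> caps B=0 W=0
Move 2: W@(0,0) -> caps B=0 W=0
Move 3: B@(2,3) -> caps B=0 W=0
Move 4: W@(2,2) -> caps B=0 W=0
Move 5: B@(3,1) -> caps B=0 W=0
Move 6: W@(3,2) -> caps B=0 W=0
Move 7: B@(1,3) -> caps B=0 W=0
Move 8: W@(2,1) -> caps B=0 W=0
Move 9: B@(0,3) -> caps B=0 W=0
Move 10: W@(2,0) -> caps B=0 W=0
Move 11: B@(1,0) -> caps B=0 W=0
Move 12: W@(3,0) -> caps B=0 W=1

Answer: 0 1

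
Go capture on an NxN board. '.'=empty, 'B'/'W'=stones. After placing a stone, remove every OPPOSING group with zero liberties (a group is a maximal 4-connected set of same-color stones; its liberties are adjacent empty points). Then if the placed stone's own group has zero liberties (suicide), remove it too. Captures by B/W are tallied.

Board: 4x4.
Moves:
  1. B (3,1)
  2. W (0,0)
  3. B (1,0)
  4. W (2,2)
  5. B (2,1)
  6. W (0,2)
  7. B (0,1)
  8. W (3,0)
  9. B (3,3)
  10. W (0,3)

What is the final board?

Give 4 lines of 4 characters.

Answer: .BWW
B...
.BW.
WB.B

Derivation:
Move 1: B@(3,1) -> caps B=0 W=0
Move 2: W@(0,0) -> caps B=0 W=0
Move 3: B@(1,0) -> caps B=0 W=0
Move 4: W@(2,2) -> caps B=0 W=0
Move 5: B@(2,1) -> caps B=0 W=0
Move 6: W@(0,2) -> caps B=0 W=0
Move 7: B@(0,1) -> caps B=1 W=0
Move 8: W@(3,0) -> caps B=1 W=0
Move 9: B@(3,3) -> caps B=1 W=0
Move 10: W@(0,3) -> caps B=1 W=0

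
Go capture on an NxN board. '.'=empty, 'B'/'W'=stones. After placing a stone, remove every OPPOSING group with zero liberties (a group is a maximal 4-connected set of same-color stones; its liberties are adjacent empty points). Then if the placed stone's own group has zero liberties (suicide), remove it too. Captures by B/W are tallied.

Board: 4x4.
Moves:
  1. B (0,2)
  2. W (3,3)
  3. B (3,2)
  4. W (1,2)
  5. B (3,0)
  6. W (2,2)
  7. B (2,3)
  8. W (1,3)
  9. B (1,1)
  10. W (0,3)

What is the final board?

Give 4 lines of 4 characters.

Move 1: B@(0,2) -> caps B=0 W=0
Move 2: W@(3,3) -> caps B=0 W=0
Move 3: B@(3,2) -> caps B=0 W=0
Move 4: W@(1,2) -> caps B=0 W=0
Move 5: B@(3,0) -> caps B=0 W=0
Move 6: W@(2,2) -> caps B=0 W=0
Move 7: B@(2,3) -> caps B=1 W=0
Move 8: W@(1,3) -> caps B=1 W=0
Move 9: B@(1,1) -> caps B=1 W=0
Move 10: W@(0,3) -> caps B=1 W=0

Answer: ..BW
.BWW
..WB
B.B.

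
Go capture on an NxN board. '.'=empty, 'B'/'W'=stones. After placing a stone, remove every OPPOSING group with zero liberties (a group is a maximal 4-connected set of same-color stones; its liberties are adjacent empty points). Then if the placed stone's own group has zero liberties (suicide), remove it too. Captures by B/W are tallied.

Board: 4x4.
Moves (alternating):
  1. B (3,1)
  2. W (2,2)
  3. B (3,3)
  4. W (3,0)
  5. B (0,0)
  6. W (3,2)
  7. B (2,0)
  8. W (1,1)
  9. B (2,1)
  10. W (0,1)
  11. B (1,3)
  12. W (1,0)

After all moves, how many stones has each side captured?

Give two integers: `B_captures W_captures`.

Answer: 1 1

Derivation:
Move 1: B@(3,1) -> caps B=0 W=0
Move 2: W@(2,2) -> caps B=0 W=0
Move 3: B@(3,3) -> caps B=0 W=0
Move 4: W@(3,0) -> caps B=0 W=0
Move 5: B@(0,0) -> caps B=0 W=0
Move 6: W@(3,2) -> caps B=0 W=0
Move 7: B@(2,0) -> caps B=1 W=0
Move 8: W@(1,1) -> caps B=1 W=0
Move 9: B@(2,1) -> caps B=1 W=0
Move 10: W@(0,1) -> caps B=1 W=0
Move 11: B@(1,3) -> caps B=1 W=0
Move 12: W@(1,0) -> caps B=1 W=1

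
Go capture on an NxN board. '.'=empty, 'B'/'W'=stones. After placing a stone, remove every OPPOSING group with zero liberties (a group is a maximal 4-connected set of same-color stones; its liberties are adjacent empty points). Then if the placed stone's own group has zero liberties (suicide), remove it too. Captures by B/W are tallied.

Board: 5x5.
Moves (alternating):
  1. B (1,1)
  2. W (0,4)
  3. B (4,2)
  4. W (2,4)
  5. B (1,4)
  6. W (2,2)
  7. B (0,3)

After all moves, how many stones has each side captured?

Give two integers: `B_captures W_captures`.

Move 1: B@(1,1) -> caps B=0 W=0
Move 2: W@(0,4) -> caps B=0 W=0
Move 3: B@(4,2) -> caps B=0 W=0
Move 4: W@(2,4) -> caps B=0 W=0
Move 5: B@(1,4) -> caps B=0 W=0
Move 6: W@(2,2) -> caps B=0 W=0
Move 7: B@(0,3) -> caps B=1 W=0

Answer: 1 0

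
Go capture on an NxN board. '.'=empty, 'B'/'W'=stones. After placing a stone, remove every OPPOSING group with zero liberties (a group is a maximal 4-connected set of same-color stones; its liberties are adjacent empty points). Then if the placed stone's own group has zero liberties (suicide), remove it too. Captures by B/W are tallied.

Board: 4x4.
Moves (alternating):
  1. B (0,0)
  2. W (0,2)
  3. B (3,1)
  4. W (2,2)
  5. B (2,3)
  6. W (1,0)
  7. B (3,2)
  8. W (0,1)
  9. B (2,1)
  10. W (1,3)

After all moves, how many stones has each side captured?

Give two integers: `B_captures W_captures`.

Move 1: B@(0,0) -> caps B=0 W=0
Move 2: W@(0,2) -> caps B=0 W=0
Move 3: B@(3,1) -> caps B=0 W=0
Move 4: W@(2,2) -> caps B=0 W=0
Move 5: B@(2,3) -> caps B=0 W=0
Move 6: W@(1,0) -> caps B=0 W=0
Move 7: B@(3,2) -> caps B=0 W=0
Move 8: W@(0,1) -> caps B=0 W=1
Move 9: B@(2,1) -> caps B=0 W=1
Move 10: W@(1,3) -> caps B=0 W=1

Answer: 0 1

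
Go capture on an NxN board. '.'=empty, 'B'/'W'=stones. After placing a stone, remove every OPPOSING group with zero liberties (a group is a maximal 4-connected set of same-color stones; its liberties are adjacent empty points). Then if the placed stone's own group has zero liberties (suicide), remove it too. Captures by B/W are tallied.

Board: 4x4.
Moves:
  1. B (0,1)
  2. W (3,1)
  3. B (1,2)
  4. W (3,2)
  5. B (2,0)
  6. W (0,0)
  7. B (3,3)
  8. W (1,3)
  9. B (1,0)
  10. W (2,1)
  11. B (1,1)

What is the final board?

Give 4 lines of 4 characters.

Answer: .B..
BBBW
BW..
.WWB

Derivation:
Move 1: B@(0,1) -> caps B=0 W=0
Move 2: W@(3,1) -> caps B=0 W=0
Move 3: B@(1,2) -> caps B=0 W=0
Move 4: W@(3,2) -> caps B=0 W=0
Move 5: B@(2,0) -> caps B=0 W=0
Move 6: W@(0,0) -> caps B=0 W=0
Move 7: B@(3,3) -> caps B=0 W=0
Move 8: W@(1,3) -> caps B=0 W=0
Move 9: B@(1,0) -> caps B=1 W=0
Move 10: W@(2,1) -> caps B=1 W=0
Move 11: B@(1,1) -> caps B=1 W=0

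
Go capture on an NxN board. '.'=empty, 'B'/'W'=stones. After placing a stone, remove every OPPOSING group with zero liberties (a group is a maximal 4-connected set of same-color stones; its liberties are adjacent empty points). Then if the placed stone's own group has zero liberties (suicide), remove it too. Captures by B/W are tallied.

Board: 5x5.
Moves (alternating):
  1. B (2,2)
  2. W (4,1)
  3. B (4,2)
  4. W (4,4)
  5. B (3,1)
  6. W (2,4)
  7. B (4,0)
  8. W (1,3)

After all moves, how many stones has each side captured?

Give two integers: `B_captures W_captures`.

Move 1: B@(2,2) -> caps B=0 W=0
Move 2: W@(4,1) -> caps B=0 W=0
Move 3: B@(4,2) -> caps B=0 W=0
Move 4: W@(4,4) -> caps B=0 W=0
Move 5: B@(3,1) -> caps B=0 W=0
Move 6: W@(2,4) -> caps B=0 W=0
Move 7: B@(4,0) -> caps B=1 W=0
Move 8: W@(1,3) -> caps B=1 W=0

Answer: 1 0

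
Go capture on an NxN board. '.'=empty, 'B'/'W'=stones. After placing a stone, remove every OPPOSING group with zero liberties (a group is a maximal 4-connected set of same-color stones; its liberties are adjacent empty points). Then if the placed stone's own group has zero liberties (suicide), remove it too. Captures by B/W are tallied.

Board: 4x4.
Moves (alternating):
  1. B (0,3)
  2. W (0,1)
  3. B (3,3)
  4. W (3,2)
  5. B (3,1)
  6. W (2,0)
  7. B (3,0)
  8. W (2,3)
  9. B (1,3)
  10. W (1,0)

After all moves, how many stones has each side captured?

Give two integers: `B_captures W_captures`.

Answer: 0 1

Derivation:
Move 1: B@(0,3) -> caps B=0 W=0
Move 2: W@(0,1) -> caps B=0 W=0
Move 3: B@(3,3) -> caps B=0 W=0
Move 4: W@(3,2) -> caps B=0 W=0
Move 5: B@(3,1) -> caps B=0 W=0
Move 6: W@(2,0) -> caps B=0 W=0
Move 7: B@(3,0) -> caps B=0 W=0
Move 8: W@(2,3) -> caps B=0 W=1
Move 9: B@(1,3) -> caps B=0 W=1
Move 10: W@(1,0) -> caps B=0 W=1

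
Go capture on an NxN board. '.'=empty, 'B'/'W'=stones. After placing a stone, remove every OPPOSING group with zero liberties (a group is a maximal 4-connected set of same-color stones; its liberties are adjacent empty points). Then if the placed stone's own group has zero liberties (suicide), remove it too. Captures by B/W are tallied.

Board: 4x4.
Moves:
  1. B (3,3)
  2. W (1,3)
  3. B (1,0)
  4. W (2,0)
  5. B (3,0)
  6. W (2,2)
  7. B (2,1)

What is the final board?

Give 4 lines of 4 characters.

Answer: ....
B..W
.BW.
B..B

Derivation:
Move 1: B@(3,3) -> caps B=0 W=0
Move 2: W@(1,3) -> caps B=0 W=0
Move 3: B@(1,0) -> caps B=0 W=0
Move 4: W@(2,0) -> caps B=0 W=0
Move 5: B@(3,0) -> caps B=0 W=0
Move 6: W@(2,2) -> caps B=0 W=0
Move 7: B@(2,1) -> caps B=1 W=0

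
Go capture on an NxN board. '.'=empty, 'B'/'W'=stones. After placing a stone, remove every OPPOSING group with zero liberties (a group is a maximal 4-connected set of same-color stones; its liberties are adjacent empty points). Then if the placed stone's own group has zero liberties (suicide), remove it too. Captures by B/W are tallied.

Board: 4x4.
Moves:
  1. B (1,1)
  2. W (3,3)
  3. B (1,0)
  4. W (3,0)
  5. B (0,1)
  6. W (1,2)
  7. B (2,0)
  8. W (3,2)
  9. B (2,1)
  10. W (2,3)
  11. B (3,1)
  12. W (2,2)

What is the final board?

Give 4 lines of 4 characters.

Answer: .B..
BBW.
BBWW
.BWW

Derivation:
Move 1: B@(1,1) -> caps B=0 W=0
Move 2: W@(3,3) -> caps B=0 W=0
Move 3: B@(1,0) -> caps B=0 W=0
Move 4: W@(3,0) -> caps B=0 W=0
Move 5: B@(0,1) -> caps B=0 W=0
Move 6: W@(1,2) -> caps B=0 W=0
Move 7: B@(2,0) -> caps B=0 W=0
Move 8: W@(3,2) -> caps B=0 W=0
Move 9: B@(2,1) -> caps B=0 W=0
Move 10: W@(2,3) -> caps B=0 W=0
Move 11: B@(3,1) -> caps B=1 W=0
Move 12: W@(2,2) -> caps B=1 W=0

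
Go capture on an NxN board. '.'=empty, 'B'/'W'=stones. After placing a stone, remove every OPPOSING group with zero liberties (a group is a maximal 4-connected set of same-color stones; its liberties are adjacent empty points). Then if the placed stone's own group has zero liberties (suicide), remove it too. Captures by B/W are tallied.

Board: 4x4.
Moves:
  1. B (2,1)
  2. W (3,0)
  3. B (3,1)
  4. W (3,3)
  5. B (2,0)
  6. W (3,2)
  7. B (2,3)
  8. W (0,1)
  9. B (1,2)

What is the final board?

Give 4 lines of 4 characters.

Move 1: B@(2,1) -> caps B=0 W=0
Move 2: W@(3,0) -> caps B=0 W=0
Move 3: B@(3,1) -> caps B=0 W=0
Move 4: W@(3,3) -> caps B=0 W=0
Move 5: B@(2,0) -> caps B=1 W=0
Move 6: W@(3,2) -> caps B=1 W=0
Move 7: B@(2,3) -> caps B=1 W=0
Move 8: W@(0,1) -> caps B=1 W=0
Move 9: B@(1,2) -> caps B=1 W=0

Answer: .W..
..B.
BB.B
.BWW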